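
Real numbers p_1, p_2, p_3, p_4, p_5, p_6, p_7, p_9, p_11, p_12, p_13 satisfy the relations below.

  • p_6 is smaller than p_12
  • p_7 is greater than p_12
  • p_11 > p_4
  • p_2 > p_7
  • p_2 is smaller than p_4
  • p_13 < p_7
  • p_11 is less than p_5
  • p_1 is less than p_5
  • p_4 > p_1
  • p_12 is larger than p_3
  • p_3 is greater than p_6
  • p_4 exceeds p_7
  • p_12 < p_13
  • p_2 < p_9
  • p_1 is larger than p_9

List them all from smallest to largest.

p_6 < p_3 < p_12 < p_13 < p_7 < p_2 < p_9 < p_1 < p_4 < p_11 < p_5

The consecutive links are each given: p_6 < p_3; p_3 < p_12; p_12 < p_13; p_13 < p_7; p_7 < p_2; p_2 < p_9; p_9 < p_1; p_1 < p_4; p_4 < p_11; p_11 < p_5.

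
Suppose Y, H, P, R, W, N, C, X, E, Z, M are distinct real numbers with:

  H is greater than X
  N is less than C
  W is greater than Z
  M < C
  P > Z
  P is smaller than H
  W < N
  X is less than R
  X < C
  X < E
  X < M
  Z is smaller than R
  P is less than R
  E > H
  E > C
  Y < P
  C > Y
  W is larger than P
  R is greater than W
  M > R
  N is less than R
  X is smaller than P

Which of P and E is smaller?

The relevant relations are P < W; W < N; N < R; R < M; M < C; C < E.
Together: P < W < N < R < M < C < E.
So P < E; P is the smaller of the two.

P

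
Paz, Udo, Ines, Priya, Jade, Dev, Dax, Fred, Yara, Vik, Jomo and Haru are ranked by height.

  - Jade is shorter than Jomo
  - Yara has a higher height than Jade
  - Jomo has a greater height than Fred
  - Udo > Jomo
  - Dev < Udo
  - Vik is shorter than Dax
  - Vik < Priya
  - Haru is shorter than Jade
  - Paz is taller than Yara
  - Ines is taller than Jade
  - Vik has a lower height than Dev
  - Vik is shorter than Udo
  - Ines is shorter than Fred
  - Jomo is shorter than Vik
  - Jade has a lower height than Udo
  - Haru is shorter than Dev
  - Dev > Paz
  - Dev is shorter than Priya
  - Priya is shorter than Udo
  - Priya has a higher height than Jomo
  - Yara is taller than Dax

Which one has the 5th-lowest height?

Jomo

The consecutive relations fix a unique order: Haru < Jade < Ines < Fred < Jomo < Vik < Dax < Yara < Paz < Dev < Priya < Udo.
The 5th smallest is Jomo.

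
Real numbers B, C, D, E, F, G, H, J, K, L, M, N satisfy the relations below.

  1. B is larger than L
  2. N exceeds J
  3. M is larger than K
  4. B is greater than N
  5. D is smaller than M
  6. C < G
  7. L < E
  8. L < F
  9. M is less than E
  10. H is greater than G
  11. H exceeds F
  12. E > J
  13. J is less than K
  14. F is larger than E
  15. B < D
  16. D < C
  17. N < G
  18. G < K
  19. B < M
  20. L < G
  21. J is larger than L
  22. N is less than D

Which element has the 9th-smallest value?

M

The consecutive relations fix a unique order: L < J < N < B < D < C < G < K < M < E < F < H.
The 9th smallest is M.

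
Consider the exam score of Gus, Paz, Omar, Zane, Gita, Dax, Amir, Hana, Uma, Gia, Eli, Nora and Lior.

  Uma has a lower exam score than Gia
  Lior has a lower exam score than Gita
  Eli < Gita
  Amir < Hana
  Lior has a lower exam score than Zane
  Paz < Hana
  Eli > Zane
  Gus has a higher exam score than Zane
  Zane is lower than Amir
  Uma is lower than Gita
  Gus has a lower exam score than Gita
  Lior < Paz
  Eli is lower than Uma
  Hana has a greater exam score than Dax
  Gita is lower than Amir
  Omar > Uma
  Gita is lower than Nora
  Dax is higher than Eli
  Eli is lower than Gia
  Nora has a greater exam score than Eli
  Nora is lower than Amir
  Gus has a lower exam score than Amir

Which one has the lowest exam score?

Lior

Zane is not least since Lior < Zane; Eli is not least since Zane < Eli; Gus is not least since Zane < Gus; Uma is not least since Eli < Uma; Gita is not least since Lior < Gita; Dax is not least since Eli < Dax; Nora is not least since Gita < Nora; Paz is not least since Lior < Paz; Amir is not least since Zane < Amir; Omar is not least since Uma < Omar; Hana is not least since Amir < Hana; Gia is not least since Uma < Gia.
Only Lior has nothing below it, so Lior is the lowest exam score.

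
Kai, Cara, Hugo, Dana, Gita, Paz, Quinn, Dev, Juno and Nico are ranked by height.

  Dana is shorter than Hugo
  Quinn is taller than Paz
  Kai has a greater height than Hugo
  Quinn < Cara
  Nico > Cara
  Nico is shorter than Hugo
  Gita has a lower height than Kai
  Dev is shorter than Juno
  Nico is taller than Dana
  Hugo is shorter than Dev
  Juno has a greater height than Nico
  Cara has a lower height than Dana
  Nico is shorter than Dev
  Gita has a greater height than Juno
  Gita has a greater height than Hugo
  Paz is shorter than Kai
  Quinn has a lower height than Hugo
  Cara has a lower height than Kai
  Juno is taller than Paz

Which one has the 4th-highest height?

Dev

The consecutive relations fix a unique order: Paz < Quinn < Cara < Dana < Nico < Hugo < Dev < Juno < Gita < Kai.
Counting 4 from the largest end gives Dev.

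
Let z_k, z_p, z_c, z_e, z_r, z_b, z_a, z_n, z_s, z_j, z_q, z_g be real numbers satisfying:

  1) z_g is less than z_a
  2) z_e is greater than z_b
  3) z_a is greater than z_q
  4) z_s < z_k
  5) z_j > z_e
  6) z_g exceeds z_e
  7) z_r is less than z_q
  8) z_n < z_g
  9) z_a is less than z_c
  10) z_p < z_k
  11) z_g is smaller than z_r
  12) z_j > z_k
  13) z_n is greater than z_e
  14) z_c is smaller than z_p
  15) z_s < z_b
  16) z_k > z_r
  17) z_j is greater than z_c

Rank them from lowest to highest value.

z_s < z_b < z_e < z_n < z_g < z_r < z_q < z_a < z_c < z_p < z_k < z_j

Each adjacent pair is fixed by a given relation: z_s < z_b; z_b < z_e; z_e < z_n; z_n < z_g; z_g < z_r; z_r < z_q; z_q < z_a; z_a < z_c; z_c < z_p; z_p < z_k; z_k < z_j. Chaining them end to end gives the full order.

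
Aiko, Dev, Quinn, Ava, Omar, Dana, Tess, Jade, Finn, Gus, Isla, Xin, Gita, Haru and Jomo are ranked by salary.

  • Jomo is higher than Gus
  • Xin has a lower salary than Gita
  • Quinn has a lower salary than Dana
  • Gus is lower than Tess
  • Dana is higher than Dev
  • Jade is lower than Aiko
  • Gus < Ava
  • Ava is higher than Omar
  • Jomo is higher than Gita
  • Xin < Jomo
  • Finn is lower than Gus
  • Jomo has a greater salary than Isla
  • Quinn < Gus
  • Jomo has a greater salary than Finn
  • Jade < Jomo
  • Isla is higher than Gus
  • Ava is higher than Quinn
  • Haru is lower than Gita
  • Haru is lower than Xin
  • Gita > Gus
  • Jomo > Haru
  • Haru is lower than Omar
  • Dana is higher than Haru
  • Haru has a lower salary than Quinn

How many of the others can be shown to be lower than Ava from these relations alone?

5

The elements the relations force below Ava are Haru, Finn, Quinn, Omar, Gus — no chain reaches any other.
That is 5.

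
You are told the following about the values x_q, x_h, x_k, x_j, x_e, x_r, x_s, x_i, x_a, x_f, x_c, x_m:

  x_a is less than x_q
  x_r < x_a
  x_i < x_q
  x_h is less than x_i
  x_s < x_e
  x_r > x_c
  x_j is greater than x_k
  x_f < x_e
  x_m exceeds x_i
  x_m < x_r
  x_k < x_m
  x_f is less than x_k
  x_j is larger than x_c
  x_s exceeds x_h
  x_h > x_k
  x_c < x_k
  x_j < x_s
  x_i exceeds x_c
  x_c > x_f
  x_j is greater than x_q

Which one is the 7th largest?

x_m

The consecutive relations fix a unique order: x_f < x_c < x_k < x_h < x_i < x_m < x_r < x_a < x_q < x_j < x_s < x_e.
The 7th largest is x_m.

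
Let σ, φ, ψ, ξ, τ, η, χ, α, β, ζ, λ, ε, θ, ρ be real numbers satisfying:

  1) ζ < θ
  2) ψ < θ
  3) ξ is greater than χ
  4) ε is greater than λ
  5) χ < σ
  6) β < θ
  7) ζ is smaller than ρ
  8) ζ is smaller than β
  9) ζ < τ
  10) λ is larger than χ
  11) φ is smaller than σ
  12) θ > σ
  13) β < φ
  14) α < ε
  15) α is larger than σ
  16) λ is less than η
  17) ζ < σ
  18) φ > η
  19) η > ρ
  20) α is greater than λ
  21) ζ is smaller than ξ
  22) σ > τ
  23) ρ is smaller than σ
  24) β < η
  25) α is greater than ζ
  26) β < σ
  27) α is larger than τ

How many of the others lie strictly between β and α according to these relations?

3

The relations place β below α. An element lies strictly between them when it is forced above β and also forced below α.
Above β: {η, φ, σ, ε, θ}. Below α: {ζ, χ, ρ, τ, λ, η, φ, σ}.
Intersection: {η, φ, σ} — 3.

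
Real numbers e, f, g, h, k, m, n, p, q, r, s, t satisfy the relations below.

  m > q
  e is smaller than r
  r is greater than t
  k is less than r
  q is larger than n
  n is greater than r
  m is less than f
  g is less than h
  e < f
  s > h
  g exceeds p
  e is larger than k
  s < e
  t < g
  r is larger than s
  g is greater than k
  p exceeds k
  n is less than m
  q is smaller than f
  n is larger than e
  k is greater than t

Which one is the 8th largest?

Chaining the given pairs: t < k < p < g < h < s < e < r < n < q < m < f.
Counting 8 from the largest end gives h.

h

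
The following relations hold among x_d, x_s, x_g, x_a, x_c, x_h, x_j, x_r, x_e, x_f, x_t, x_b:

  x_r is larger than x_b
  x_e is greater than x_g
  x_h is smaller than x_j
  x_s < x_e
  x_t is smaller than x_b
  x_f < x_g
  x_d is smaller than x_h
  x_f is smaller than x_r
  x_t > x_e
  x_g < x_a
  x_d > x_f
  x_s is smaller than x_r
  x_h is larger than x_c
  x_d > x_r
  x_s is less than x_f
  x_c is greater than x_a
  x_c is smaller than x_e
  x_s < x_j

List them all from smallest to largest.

Nothing is placed below x_s, so it is least; from there x_s < x_f; x_f < x_g; x_g < x_a; x_a < x_c; x_c < x_e; x_e < x_t; x_t < x_b; x_b < x_r; x_r < x_d; x_d < x_h; x_h < x_j, each given directly.

x_s < x_f < x_g < x_a < x_c < x_e < x_t < x_b < x_r < x_d < x_h < x_j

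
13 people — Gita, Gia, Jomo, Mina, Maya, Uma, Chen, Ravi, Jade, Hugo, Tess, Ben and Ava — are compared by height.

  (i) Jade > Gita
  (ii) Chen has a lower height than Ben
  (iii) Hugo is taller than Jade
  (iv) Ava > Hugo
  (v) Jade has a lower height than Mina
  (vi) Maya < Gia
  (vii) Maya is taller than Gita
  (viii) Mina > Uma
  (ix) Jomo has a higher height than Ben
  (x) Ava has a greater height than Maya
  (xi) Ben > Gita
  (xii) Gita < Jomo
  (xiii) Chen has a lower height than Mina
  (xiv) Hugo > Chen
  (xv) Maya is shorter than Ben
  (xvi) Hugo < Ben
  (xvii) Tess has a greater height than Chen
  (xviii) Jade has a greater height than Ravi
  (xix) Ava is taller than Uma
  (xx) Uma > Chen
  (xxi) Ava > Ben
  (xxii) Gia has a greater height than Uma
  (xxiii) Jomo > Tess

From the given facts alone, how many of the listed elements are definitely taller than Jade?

Directly above Jade: Hugo, Mina.
One step further: Ben, Ava (4 so far).
One step further: Jomo (5 so far).
No other element is forced above Jade by the given relations, so the count is 5.

5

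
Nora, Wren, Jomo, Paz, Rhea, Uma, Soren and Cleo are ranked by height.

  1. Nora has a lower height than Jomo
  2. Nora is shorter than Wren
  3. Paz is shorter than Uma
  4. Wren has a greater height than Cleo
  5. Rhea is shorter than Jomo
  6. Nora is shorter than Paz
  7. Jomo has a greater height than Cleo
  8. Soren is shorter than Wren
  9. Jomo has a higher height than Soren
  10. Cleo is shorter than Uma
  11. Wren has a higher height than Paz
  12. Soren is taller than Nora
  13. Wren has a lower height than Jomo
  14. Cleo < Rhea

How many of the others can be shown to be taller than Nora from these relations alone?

5

The elements the relations force above Nora are Paz, Soren, Uma, Wren, Jomo — no chain reaches any other.
That is 5.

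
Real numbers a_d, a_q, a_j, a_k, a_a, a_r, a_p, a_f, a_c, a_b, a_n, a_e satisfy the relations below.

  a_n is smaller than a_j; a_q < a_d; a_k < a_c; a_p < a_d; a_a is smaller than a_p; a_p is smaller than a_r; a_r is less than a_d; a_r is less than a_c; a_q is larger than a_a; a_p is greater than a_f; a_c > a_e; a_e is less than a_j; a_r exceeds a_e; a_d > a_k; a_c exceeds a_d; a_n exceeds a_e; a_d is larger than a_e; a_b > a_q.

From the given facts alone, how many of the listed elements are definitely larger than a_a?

6

The elements the relations force above a_a are a_p, a_r, a_q, a_d, a_b, a_c — no chain reaches any other.
That is 6.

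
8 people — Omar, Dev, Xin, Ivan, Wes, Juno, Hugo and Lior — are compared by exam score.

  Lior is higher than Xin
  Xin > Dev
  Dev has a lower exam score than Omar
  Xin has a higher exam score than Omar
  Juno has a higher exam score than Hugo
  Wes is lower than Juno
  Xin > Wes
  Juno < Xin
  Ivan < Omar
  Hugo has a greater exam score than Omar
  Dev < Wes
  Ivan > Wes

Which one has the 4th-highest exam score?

Hugo

Piecing the relations together gives one ordering: Dev < Wes < Ivan < Omar < Hugo < Juno < Xin < Lior.
Counting 4 from the largest end gives Hugo.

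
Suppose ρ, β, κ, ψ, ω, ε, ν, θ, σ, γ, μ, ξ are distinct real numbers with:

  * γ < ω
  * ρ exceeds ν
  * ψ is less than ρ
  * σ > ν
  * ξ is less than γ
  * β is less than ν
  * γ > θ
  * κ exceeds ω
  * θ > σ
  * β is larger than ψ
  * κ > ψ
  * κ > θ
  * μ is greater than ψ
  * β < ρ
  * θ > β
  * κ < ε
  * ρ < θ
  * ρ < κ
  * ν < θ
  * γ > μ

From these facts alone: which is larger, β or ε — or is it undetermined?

Link the given pairs in sequence: β < ν; ν < σ; σ < θ; θ < γ; γ < ω; ω < κ; κ < ε.
Chaining these gives β < ν < σ < θ < γ < ω < κ < ε.
So ε is larger.

ε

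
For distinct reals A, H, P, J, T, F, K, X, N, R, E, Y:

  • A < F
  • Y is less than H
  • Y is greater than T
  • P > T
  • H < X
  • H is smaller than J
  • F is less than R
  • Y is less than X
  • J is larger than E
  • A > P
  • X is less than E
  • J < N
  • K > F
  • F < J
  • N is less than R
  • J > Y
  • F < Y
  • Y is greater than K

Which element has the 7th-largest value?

Y

Piecing the relations together gives one ordering: T < P < A < F < K < Y < H < X < E < J < N < R.
Counting 7 from the largest end gives Y.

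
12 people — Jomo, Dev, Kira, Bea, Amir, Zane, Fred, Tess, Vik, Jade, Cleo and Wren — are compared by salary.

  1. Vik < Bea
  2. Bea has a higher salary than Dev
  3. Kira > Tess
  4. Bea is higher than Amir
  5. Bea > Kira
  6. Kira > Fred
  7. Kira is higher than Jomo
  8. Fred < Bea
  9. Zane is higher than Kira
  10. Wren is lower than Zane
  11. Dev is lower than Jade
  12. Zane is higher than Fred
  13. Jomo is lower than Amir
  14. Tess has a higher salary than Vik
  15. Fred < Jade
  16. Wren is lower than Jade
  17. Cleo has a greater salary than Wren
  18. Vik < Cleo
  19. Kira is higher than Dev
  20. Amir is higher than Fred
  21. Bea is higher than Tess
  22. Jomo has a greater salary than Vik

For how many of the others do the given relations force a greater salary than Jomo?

4

The elements the relations force above Jomo are Kira, Amir, Bea, Zane — no chain reaches any other.
That is 4.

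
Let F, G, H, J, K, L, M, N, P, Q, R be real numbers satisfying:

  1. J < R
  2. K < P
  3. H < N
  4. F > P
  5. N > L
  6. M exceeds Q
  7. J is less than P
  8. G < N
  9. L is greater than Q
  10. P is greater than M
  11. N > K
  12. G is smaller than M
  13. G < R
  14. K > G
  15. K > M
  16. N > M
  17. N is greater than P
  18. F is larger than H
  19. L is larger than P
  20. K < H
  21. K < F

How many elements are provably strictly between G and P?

The relations place G below P. An element lies strictly between them when it is forced above G and also forced below P.
Above G: {M, K, H, F, L, R, N}. Below P: {Q, J, M, K}.
Intersection: {M, K} — 2.

2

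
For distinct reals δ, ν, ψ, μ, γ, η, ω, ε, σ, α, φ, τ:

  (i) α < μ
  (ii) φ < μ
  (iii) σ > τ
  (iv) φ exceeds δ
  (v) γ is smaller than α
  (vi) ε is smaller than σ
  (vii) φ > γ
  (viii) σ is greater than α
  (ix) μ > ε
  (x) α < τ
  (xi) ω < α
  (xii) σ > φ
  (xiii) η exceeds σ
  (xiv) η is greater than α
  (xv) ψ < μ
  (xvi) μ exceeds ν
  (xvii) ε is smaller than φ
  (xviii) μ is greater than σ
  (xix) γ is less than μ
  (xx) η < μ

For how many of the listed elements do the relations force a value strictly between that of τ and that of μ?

2

Chaining upward from τ reaches: σ, η.
Chaining downward from μ reaches: δ, γ, ω, ψ, ν, α, ε, φ, σ, η.
Strictly between τ and μ are those in both lists: σ, η — 2 elements.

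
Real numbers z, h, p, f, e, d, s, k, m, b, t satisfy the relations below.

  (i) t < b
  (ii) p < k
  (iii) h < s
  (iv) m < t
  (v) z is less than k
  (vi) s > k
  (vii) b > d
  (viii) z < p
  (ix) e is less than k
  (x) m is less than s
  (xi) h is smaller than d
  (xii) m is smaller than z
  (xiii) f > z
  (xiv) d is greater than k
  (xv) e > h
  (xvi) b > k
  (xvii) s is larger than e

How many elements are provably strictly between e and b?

Chaining upward from e reaches: k, d, s.
Chaining downward from b reaches: h, m, z, p, t, k, d.
Strictly between e and b are those in both lists: k, d — 2 elements.

2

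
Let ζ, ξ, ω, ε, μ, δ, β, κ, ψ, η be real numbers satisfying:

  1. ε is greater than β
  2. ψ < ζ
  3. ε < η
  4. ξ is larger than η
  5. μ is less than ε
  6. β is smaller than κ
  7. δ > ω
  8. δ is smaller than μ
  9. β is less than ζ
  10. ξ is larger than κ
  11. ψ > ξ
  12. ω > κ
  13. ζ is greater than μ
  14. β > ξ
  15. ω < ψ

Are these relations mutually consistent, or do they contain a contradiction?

inconsistent

We have ξ < β stated directly, yet also β < κ < ω < δ < μ < ε < η < ξ by chaining the others — so β < ξ. Contradiction.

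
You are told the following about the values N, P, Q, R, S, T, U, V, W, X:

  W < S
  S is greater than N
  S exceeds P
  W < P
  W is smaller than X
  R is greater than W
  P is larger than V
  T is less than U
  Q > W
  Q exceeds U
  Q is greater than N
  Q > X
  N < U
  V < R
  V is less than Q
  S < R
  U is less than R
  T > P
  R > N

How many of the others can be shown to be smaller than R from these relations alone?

Directly below R: N, V, W, U, S.
One step further: P, T (7 so far).
Nothing else is reachable below R; 7 in all.

7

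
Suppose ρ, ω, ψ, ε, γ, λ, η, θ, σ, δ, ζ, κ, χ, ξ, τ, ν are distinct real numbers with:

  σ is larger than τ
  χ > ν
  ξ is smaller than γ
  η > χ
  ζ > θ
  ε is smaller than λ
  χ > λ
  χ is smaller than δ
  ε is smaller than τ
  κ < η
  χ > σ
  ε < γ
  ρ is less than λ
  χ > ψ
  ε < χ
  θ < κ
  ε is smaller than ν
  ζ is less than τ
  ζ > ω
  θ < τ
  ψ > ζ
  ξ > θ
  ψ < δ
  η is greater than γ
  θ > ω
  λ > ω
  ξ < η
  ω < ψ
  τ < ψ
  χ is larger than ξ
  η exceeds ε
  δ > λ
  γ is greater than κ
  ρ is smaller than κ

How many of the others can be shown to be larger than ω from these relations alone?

The elements the relations force above ω are θ, ξ, ζ, τ, λ, κ, σ, ψ, γ, χ, δ, η — no chain reaches any other.
That is 12.

12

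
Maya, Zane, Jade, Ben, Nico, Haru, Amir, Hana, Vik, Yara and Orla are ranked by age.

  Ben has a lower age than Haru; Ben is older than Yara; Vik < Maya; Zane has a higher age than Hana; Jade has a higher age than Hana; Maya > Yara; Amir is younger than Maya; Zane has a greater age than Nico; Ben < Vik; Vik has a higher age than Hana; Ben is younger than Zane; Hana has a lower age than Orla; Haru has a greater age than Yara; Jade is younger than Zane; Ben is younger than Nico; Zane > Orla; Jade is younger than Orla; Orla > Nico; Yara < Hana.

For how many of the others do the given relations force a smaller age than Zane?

6

The elements the relations force below Zane are Yara, Hana, Ben, Jade, Nico, Orla — no chain reaches any other.
That is 6.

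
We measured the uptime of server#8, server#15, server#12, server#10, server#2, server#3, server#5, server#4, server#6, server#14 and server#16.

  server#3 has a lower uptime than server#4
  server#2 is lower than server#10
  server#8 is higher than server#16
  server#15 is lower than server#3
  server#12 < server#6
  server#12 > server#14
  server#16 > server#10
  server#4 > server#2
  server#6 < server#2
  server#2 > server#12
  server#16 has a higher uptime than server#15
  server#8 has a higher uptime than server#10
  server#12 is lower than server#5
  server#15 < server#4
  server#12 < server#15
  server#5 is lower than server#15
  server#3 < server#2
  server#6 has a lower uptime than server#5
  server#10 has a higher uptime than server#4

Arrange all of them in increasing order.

server#14 < server#12 < server#6 < server#5 < server#15 < server#3 < server#2 < server#4 < server#10 < server#16 < server#8

Each adjacent pair is fixed by a given relation: server#14 < server#12; server#12 < server#6; server#6 < server#5; server#5 < server#15; server#15 < server#3; server#3 < server#2; server#2 < server#4; server#4 < server#10; server#10 < server#16; server#16 < server#8. Chaining them end to end gives the full order.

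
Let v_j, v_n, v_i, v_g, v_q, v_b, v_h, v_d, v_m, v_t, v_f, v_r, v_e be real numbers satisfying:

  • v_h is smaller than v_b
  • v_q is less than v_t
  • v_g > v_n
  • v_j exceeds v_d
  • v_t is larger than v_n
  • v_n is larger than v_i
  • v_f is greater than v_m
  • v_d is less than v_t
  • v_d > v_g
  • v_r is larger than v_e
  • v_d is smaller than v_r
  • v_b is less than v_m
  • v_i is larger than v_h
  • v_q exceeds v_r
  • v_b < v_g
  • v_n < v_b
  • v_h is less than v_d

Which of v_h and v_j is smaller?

v_h < v_i and v_i < v_n give v_h < v_n.
Then v_n < v_b extends the chain to v_b.
With v_b < v_g: v_h < v_i < v_n < v_b < v_g.
Then v_g < v_d extends the chain to v_d.
Then v_d < v_j extends the chain to v_j.
So v_h < v_j; v_h is the smaller of the two.

v_h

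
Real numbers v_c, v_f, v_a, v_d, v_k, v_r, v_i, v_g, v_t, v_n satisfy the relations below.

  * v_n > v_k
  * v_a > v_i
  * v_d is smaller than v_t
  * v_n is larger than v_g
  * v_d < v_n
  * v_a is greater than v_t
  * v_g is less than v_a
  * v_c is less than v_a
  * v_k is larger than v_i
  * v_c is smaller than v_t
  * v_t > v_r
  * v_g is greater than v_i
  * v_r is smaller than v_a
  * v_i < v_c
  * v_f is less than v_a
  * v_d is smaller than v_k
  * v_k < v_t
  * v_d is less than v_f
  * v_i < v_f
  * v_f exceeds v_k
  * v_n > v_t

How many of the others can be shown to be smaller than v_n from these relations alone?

From v_n the given relations immediately reach v_d, v_g, v_k, v_t.
From those, v_i, v_r, v_c — 7 in total.
No other element is forced below v_n by the given relations, so the count is 7.

7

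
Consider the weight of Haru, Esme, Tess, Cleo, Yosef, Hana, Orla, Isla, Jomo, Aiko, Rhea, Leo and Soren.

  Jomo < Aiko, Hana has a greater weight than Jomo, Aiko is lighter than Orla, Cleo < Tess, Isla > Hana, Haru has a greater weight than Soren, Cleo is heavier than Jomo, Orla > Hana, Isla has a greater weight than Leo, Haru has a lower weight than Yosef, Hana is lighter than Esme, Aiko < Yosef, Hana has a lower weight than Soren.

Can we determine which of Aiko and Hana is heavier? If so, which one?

undetermined

Following every chain through Hana: above Hana we get Soren, Esme, Haru, Orla, Isla, Yosef; below Hana we get Jomo.
Aiko is not reached, and no chain runs the other way from Aiko to Hana.
So the given relations leave the order of Hana and Aiko undetermined.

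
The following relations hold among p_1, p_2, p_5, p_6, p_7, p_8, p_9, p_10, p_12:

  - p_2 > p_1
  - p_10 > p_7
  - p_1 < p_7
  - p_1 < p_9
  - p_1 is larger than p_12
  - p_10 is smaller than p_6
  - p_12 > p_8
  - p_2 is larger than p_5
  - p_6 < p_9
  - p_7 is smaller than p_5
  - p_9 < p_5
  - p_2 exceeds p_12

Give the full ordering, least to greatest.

Nothing is placed below p_8, so it is least; from there p_8 < p_12; p_12 < p_1; p_1 < p_7; p_7 < p_10; p_10 < p_6; p_6 < p_9; p_9 < p_5; p_5 < p_2, each given directly.

p_8 < p_12 < p_1 < p_7 < p_10 < p_6 < p_9 < p_5 < p_2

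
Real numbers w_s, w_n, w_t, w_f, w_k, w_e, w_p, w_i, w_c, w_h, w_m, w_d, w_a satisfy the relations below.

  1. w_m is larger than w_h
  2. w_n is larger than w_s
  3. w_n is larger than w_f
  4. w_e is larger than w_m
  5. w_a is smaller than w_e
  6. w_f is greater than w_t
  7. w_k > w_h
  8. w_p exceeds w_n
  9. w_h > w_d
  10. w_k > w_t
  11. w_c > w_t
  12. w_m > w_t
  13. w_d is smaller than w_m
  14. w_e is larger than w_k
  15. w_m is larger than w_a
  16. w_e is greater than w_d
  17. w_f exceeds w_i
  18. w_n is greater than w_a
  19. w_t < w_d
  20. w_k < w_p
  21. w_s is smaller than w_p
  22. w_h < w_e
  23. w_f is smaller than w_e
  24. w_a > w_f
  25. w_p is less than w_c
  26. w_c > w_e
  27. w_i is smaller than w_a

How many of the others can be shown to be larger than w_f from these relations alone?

The elements the relations force above w_f are w_a, w_m, w_e, w_n, w_p, w_c — no chain reaches any other.
That is 6.

6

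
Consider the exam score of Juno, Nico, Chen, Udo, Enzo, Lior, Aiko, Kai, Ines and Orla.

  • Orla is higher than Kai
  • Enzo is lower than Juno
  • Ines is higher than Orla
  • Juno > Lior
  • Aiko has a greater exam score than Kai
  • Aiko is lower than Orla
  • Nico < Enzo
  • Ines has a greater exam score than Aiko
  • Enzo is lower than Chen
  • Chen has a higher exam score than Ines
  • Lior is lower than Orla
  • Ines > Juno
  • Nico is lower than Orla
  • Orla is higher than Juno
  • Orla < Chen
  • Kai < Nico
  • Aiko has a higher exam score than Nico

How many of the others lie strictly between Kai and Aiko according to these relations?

1

The relations place Kai below Aiko. An element lies strictly between them when it is forced above Kai and also forced below Aiko.
Above Kai: {Nico, Enzo, Juno, Orla, Ines, Chen}. Below Aiko: {Nico}.
Intersection: {Nico} — 1.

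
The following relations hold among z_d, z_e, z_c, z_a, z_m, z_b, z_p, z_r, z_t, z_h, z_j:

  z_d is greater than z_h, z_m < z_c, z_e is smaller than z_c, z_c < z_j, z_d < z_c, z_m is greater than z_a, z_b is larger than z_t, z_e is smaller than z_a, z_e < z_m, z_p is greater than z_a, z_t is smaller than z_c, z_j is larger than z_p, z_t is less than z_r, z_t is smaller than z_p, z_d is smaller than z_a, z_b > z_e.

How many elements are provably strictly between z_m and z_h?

Chaining upward from z_h reaches: z_d, z_a, z_c, z_p, z_j.
Chaining downward from z_m reaches: z_e, z_d, z_a.
Strictly between z_h and z_m are those in both lists: z_d, z_a — 2 elements.

2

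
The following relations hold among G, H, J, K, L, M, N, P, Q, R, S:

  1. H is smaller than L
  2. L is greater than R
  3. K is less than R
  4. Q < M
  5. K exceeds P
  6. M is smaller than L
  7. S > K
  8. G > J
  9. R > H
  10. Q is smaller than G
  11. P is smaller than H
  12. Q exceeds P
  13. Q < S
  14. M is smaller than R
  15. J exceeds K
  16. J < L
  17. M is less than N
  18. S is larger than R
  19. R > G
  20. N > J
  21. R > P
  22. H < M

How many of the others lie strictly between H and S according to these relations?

The relations place H below S. An element lies strictly between them when it is forced above H and also forced below S.
Above H: {M, R, L, N}. Below S: {P, Q, K, M, J, G, R}.
Intersection: {M, R} — 2.

2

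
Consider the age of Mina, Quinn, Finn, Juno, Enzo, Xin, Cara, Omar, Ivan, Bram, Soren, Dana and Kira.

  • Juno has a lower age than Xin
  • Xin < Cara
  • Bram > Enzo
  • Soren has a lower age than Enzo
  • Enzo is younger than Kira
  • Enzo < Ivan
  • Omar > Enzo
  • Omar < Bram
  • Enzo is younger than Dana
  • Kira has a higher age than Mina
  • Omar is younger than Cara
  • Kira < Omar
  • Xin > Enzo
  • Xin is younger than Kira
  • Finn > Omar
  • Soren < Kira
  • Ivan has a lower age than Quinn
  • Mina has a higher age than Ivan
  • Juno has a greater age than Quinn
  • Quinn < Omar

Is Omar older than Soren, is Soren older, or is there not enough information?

Omar

Soren < Enzo < Ivan < Quinn < Juno < Xin < Kira < Omar, by transitivity through Enzo, Ivan, Quinn, Juno, Xin, Kira.
So Omar is older.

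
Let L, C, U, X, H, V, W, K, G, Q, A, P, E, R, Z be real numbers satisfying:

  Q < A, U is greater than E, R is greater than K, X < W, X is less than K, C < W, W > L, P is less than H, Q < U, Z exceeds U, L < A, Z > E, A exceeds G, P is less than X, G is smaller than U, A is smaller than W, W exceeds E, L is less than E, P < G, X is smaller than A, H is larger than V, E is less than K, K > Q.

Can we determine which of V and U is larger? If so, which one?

Following every chain through V: above V we get H.
U is not reached, and no chain runs the other way from U to V.
So the given relations leave the order of V and U undetermined.

undetermined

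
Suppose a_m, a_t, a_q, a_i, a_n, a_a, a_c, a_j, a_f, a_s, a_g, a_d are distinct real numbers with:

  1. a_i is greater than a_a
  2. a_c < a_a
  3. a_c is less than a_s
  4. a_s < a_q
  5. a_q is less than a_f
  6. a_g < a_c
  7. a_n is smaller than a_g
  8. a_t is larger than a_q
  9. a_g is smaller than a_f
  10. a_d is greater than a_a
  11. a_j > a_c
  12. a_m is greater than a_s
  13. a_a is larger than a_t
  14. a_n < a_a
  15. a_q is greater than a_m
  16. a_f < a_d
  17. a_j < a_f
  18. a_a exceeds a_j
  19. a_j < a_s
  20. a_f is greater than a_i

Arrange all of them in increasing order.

a_n < a_g < a_c < a_j < a_s < a_m < a_q < a_t < a_a < a_i < a_f < a_d

Nothing is placed below a_n, so it is least; from there a_n < a_g; a_g < a_c; a_c < a_j; a_j < a_s; a_s < a_m; a_m < a_q; a_q < a_t; a_t < a_a; a_a < a_i; a_i < a_f; a_f < a_d, each given directly.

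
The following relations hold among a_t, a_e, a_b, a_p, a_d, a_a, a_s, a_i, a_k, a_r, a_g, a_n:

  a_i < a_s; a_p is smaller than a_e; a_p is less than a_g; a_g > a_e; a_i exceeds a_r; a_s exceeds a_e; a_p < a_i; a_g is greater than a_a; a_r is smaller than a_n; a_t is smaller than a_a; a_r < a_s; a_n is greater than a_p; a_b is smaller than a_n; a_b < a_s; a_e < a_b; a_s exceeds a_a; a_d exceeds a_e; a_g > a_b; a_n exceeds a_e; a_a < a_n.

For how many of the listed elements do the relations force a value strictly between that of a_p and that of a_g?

2

Chaining upward from a_p reaches: a_e, a_b, a_n, a_i, a_s, a_d.
Chaining downward from a_g reaches: a_t, a_e, a_a, a_b.
Strictly between a_p and a_g are those in both lists: a_e, a_b — 2 elements.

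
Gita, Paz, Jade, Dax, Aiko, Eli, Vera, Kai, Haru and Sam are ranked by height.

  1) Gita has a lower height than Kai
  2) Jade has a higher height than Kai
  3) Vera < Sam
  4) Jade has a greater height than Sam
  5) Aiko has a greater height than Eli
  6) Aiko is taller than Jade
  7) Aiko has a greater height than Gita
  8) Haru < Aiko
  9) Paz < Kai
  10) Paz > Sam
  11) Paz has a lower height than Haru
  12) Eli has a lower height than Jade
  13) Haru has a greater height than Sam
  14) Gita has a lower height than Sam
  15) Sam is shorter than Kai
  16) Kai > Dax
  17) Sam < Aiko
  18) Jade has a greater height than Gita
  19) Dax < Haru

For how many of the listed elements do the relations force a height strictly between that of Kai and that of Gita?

2

Chaining upward from Gita reaches: Sam, Paz, Haru, Jade, Aiko.
Chaining downward from Kai reaches: Vera, Sam, Paz, Dax.
Strictly between Gita and Kai are those in both lists: Sam, Paz — 2 elements.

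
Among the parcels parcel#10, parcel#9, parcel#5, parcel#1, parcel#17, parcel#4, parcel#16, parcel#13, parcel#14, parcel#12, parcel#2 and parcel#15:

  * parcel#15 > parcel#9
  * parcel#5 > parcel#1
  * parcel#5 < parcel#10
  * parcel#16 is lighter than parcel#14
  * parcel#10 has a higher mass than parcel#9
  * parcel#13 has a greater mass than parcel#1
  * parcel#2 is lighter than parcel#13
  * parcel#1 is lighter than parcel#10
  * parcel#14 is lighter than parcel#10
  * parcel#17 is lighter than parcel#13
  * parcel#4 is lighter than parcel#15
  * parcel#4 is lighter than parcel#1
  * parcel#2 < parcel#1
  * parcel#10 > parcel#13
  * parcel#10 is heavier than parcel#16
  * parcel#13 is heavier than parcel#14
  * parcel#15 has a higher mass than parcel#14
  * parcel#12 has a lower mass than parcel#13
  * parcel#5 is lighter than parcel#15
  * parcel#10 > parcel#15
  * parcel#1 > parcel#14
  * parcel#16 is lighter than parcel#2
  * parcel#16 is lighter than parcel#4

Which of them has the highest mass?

Chaining downward from parcel#10: directly below it, parcel#16, parcel#14, parcel#9, parcel#1, parcel#5, parcel#13, parcel#15; then parcel#17, parcel#12, parcel#4, parcel#2.
That covers every other element, and nothing is given above parcel#10, so parcel#10 is the highest mass.

parcel#10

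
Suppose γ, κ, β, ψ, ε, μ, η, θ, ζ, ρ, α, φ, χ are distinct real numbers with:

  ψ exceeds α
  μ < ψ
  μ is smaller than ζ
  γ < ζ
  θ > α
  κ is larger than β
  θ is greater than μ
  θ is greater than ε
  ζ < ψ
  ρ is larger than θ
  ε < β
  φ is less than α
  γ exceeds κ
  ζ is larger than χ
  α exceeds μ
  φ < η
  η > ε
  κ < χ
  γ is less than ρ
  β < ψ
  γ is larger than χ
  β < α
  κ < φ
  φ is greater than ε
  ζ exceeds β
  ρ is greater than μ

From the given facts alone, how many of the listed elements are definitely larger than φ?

5

The elements the relations force above φ are α, ψ, θ, ρ, η — no chain reaches any other.
That is 5.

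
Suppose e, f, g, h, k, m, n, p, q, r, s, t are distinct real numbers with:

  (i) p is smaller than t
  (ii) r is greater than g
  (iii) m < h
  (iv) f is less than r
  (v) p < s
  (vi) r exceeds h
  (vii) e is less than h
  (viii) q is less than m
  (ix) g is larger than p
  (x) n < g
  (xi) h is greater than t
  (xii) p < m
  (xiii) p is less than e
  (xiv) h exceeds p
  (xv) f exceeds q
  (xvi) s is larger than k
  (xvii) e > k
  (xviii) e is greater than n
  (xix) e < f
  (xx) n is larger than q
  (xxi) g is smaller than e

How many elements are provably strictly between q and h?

Chaining upward from q reaches: n, m, g, e, f, r.
Chaining downward from h reaches: p, n, m, t, g, k, e.
Strictly between q and h are those in both lists: n, m, g, e — 4 elements.

4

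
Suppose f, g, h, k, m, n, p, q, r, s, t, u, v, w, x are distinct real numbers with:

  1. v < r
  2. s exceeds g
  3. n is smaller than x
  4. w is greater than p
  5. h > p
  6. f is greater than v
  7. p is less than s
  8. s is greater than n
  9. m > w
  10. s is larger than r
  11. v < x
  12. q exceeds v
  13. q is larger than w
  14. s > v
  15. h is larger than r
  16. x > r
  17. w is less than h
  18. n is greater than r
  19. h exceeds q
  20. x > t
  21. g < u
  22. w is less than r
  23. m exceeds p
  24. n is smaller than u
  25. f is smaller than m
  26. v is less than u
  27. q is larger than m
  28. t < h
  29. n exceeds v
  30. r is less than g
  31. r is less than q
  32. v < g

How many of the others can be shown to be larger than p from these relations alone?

10

Directly above p: w, m, s, h.
One step further: r, q (6 so far).
One step further: g, n, x (9 so far).
One step further: u (10 so far).
No other element is forced above p by the given relations, so the count is 10.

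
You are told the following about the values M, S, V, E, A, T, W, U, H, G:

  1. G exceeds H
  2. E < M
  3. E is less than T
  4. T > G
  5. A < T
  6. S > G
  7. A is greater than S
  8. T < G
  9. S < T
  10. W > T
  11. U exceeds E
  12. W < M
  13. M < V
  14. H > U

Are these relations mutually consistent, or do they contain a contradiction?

Chaining the given relations yields G < S < A < T, so G < T. But one relation states T < G. These cannot both hold.

inconsistent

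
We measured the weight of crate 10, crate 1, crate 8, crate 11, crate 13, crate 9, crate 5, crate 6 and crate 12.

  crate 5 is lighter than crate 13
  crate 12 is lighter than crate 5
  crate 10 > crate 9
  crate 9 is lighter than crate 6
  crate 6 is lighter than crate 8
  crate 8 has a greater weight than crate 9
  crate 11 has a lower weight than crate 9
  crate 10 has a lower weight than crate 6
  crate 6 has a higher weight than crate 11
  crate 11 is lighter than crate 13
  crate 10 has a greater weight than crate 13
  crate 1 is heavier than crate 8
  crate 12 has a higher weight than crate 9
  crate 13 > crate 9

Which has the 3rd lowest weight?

Chaining the given pairs: crate 11 < crate 9 < crate 12 < crate 5 < crate 13 < crate 10 < crate 6 < crate 8 < crate 1.
Counting 3 from the smallest end gives crate 12.

crate 12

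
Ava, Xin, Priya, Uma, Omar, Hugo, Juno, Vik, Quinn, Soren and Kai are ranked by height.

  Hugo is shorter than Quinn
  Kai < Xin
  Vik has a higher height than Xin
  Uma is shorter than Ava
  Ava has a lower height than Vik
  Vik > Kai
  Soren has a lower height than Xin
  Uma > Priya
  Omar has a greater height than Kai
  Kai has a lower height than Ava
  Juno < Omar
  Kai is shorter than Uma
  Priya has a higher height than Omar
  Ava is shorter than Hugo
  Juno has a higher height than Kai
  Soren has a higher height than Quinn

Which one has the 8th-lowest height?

Piecing the relations together gives one ordering: Kai < Juno < Omar < Priya < Uma < Ava < Hugo < Quinn < Soren < Xin < Vik.
Counting 8 from the smallest end gives Quinn.

Quinn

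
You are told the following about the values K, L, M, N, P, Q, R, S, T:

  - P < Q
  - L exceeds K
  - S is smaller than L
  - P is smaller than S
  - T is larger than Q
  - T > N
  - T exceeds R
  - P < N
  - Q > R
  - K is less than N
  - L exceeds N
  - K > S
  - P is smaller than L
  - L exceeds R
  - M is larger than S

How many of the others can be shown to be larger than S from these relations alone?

From S the given relations immediately reach K, L, M.
From those, N — 4 in total.
From those, T — 5 in total.
Nothing else is reachable above S; 5 in all.

5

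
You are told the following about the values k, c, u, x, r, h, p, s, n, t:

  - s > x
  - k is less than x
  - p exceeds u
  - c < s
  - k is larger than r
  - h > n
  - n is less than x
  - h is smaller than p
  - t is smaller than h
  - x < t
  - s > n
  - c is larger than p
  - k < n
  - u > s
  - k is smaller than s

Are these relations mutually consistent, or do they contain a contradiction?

Chaining the given relations yields p < c < s < u, so p < u. But one relation states u < p. These cannot both hold.

inconsistent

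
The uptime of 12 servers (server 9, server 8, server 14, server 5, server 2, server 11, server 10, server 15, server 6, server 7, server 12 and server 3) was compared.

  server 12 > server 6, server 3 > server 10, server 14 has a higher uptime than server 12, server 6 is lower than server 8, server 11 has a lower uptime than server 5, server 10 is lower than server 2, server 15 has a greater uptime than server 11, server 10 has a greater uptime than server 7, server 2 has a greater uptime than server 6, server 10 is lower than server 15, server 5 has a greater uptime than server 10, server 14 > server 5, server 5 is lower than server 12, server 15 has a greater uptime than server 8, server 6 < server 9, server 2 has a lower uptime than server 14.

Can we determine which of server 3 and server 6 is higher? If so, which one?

undetermined

Following every chain through server 6: above server 6 we get server 12, server 2, server 8, server 15, server 9, server 14.
server 3 is not reached, and no chain runs the other way from server 3 to server 6.
So the given relations leave the order of server 6 and server 3 undetermined.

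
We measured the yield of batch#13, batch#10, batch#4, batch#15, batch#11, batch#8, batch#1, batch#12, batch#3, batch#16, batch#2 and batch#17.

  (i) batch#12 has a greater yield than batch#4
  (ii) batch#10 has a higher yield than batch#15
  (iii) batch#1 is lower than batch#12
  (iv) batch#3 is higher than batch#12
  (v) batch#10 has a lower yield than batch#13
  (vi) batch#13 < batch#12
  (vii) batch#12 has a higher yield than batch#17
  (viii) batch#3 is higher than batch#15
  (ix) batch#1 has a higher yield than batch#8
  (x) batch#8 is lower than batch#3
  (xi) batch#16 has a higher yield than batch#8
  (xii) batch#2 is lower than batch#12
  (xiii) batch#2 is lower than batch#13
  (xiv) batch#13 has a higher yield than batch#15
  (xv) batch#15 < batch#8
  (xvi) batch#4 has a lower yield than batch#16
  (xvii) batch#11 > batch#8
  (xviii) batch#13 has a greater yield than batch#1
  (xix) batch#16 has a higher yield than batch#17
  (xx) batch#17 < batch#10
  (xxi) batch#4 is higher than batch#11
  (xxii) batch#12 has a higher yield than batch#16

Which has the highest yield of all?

Chaining downward from batch#3: directly below it, batch#15, batch#8, batch#12; then batch#2, batch#17, batch#1, batch#13, batch#4, batch#16; then batch#10, batch#11.
That covers every other element, and nothing is given above batch#3, so batch#3 is the highest yield.

batch#3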